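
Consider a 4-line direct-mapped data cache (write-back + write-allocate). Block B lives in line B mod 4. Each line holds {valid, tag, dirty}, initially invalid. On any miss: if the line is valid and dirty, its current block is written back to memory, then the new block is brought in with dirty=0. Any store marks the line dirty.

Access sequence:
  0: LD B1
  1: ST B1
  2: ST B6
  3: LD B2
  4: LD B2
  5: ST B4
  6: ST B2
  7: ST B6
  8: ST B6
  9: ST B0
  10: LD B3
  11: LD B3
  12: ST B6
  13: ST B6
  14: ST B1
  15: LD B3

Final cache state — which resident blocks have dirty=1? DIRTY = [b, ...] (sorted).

DIRTY = [0, 1, 6]

0: R B1 -> L1 miss  d=-]
1: W B1 -> L1 hit  d=D]
2: W B6 -> L2 miss  d=D]
3: R B2 -> L2 miss wb->B6  d=-]
4: R B2 -> L2 hit  d=-]
5: W B4 -> L0 miss  d=D]
6: W B2 -> L2 hit  d=D]
7: W B6 -> L2 miss wb->B2  d=D]
8: W B6 -> L2 hit  d=D]
9: W B0 -> L0 miss wb->B4  d=D]
10: R B3 -> L3 miss  d=-]
11: R B3 -> L3 hit  d=-]
12: W B6 -> L2 hit  d=D]
13: W B6 -> L2 hit  d=D]
14: W B1 -> L1 hit  d=D]
15: R B3 -> L3 hit  d=-]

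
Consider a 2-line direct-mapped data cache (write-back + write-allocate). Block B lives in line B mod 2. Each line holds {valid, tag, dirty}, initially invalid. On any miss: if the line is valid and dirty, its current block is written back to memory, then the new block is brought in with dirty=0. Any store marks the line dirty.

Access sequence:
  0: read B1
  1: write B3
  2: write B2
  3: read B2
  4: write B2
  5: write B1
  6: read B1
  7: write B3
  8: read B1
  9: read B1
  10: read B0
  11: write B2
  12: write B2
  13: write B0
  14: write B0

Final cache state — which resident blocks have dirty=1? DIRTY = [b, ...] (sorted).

DIRTY = [0]

0: R B1 → L1 miss [-]
1: W B3 → L1 miss [D]
2: W B2 → L0 miss [D]
3: R B2 → L0 hit [D]
4: W B2 → L0 hit [D]
5: W B1 → L1 miss wb→B3 [D]
6: R B1 → L1 hit [D]
7: W B3 → L1 miss wb→B1 [D]
8: R B1 → L1 miss wb→B3 [-]
9: R B1 → L1 hit [-]
10: R B0 → L0 miss wb→B2 [-]
11: W B2 → L0 miss [D]
12: W B2 → L0 hit [D]
13: W B0 → L0 miss wb→B2 [D]
14: W B0 → L0 hit [D]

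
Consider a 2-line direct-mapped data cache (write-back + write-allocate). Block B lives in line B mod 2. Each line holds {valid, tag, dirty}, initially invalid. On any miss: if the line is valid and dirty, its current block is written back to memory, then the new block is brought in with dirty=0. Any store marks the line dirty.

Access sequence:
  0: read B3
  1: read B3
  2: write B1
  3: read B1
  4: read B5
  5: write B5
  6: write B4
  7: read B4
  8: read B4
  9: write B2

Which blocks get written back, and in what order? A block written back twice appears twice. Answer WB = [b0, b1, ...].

WB = [1, 4]

0: R B3 -> L1 miss  d=-]
1: R B3 -> L1 hit  d=-]
2: W B1 -> L1 miss  d=D]
3: R B1 -> L1 hit  d=D]
4: R B5 -> L1 miss wb->B1  d=-]
5: W B5 -> L1 hit  d=D]
6: W B4 -> L0 miss  d=D]
7: R B4 -> L0 hit  d=D]
8: R B4 -> L0 hit  d=D]
9: W B2 -> L0 miss wb->B4  d=D]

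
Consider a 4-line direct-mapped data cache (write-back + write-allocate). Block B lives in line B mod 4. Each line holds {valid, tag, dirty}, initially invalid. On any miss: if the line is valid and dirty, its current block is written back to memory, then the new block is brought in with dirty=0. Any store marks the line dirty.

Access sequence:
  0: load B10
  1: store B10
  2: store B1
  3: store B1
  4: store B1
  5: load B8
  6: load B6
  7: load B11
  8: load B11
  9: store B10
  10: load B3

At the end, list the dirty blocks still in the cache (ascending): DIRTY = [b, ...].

  0 | R B10 → L2 miss [-]
  1 | W B10 → L2 hit [D]
  2 | W B1 → L1 miss [D]
  3 | W B1 → L1 hit [D]
  4 | W B1 → L1 hit [D]
  5 | R B8 → L0 miss [-]
  6 | R B6 → L2 miss wb→B10 [-]
  7 | R B11 → L3 miss [-]
  8 | R B11 → L3 hit [-]
  9 | W B10 → L2 miss [D]
  10 | R B3 → L3 miss [-]

DIRTY = [1, 10]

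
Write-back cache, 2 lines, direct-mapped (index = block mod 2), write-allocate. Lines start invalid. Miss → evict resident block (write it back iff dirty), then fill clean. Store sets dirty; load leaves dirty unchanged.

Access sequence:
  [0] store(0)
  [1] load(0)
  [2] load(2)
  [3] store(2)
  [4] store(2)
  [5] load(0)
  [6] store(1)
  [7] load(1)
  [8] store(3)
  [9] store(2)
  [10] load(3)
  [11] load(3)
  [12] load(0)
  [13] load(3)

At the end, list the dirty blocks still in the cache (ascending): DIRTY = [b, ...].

  0 | W B0 → L0 miss [D]
  1 | R B0 → L0 hit [D]
  2 | R B2 → L0 miss wb→B0 [-]
  3 | W B2 → L0 hit [D]
  4 | W B2 → L0 hit [D]
  5 | R B0 → L0 miss wb→B2 [-]
  6 | W B1 → L1 miss [D]
  7 | R B1 → L1 hit [D]
  8 | W B3 → L1 miss wb→B1 [D]
  9 | W B2 → L0 miss [D]
  10 | R B3 → L1 hit [D]
  11 | R B3 → L1 hit [D]
  12 | R B0 → L0 miss wb→B2 [-]
  13 | R B3 → L1 hit [D]

DIRTY = [3]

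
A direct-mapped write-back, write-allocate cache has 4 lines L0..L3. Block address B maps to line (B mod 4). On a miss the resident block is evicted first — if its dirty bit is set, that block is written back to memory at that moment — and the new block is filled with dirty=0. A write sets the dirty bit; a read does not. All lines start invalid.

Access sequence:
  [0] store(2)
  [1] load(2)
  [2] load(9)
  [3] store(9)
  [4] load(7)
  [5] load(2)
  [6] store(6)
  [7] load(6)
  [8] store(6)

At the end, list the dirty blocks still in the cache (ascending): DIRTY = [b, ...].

DIRTY = [6, 9]

  0 | W B2 → L2 miss [D]
  1 | R B2 → L2 hit [D]
  2 | R B9 → L1 miss [-]
  3 | W B9 → L1 hit [D]
  4 | R B7 → L3 miss [-]
  5 | R B2 → L2 hit [D]
  6 | W B6 → L2 miss wb→B2 [D]
  7 | R B6 → L2 hit [D]
  8 | W B6 → L2 hit [D]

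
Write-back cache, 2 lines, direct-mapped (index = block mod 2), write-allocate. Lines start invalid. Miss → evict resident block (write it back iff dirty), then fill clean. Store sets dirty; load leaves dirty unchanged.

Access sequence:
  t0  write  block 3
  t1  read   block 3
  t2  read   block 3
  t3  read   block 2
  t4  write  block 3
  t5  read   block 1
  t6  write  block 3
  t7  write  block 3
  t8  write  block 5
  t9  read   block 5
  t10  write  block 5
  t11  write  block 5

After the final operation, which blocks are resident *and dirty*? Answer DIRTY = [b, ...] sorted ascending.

DIRTY = [5]

  0 | W B3 → L1 miss [D]
  1 | R B3 → L1 hit [D]
  2 | R B3 → L1 hit [D]
  3 | R B2 → L0 miss [-]
  4 | W B3 → L1 hit [D]
  5 | R B1 → L1 miss wb→B3 [-]
  6 | W B3 → L1 miss [D]
  7 | W B3 → L1 hit [D]
  8 | W B5 → L1 miss wb→B3 [D]
  9 | R B5 → L1 hit [D]
  10 | W B5 → L1 hit [D]
  11 | W B5 → L1 hit [D]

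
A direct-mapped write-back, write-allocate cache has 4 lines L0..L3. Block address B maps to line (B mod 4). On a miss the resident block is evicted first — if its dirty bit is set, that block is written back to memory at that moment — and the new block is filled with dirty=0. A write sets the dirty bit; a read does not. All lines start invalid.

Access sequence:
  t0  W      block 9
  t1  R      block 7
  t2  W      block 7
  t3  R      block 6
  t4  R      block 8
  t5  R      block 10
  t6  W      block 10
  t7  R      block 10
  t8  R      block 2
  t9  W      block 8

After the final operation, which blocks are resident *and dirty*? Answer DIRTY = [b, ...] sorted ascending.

DIRTY = [7, 8, 9]

0: W B9 → L1 miss [D]
1: R B7 → L3 miss [-]
2: W B7 → L3 hit [D]
3: R B6 → L2 miss [-]
4: R B8 → L0 miss [-]
5: R B10 → L2 miss [-]
6: W B10 → L2 hit [D]
7: R B10 → L2 hit [D]
8: R B2 → L2 miss wb→B10 [-]
9: W B8 → L0 hit [D]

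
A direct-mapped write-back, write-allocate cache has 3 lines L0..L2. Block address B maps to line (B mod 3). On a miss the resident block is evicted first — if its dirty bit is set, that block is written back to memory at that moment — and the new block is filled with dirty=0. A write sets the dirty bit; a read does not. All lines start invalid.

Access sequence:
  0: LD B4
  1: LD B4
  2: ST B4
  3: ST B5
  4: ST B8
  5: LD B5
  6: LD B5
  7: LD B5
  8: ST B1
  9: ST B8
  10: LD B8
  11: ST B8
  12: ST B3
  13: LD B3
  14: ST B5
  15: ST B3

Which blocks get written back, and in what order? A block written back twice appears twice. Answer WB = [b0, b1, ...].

  0 | R B4 → L1 miss [-]
  1 | R B4 → L1 hit [-]
  2 | W B4 → L1 hit [D]
  3 | W B5 → L2 miss [D]
  4 | W B8 → L2 miss wb→B5 [D]
  5 | R B5 → L2 miss wb→B8 [-]
  6 | R B5 → L2 hit [-]
  7 | R B5 → L2 hit [-]
  8 | W B1 → L1 miss wb→B4 [D]
  9 | W B8 → L2 miss [D]
  10 | R B8 → L2 hit [D]
  11 | W B8 → L2 hit [D]
  12 | W B3 → L0 miss [D]
  13 | R B3 → L0 hit [D]
  14 | W B5 → L2 miss wb→B8 [D]
  15 | W B3 → L0 hit [D]

WB = [5, 8, 4, 8]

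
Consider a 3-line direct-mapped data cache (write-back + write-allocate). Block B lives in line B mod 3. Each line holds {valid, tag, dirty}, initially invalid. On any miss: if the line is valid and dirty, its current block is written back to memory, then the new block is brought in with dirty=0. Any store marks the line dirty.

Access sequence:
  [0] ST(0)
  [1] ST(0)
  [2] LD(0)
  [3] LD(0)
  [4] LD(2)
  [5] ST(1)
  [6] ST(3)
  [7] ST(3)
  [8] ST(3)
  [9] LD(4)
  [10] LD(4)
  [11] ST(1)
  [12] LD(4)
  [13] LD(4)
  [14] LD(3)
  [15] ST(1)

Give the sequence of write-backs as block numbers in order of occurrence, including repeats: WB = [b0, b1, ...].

0: W B0 → L0 miss [D]
1: W B0 → L0 hit [D]
2: R B0 → L0 hit [D]
3: R B0 → L0 hit [D]
4: R B2 → L2 miss [-]
5: W B1 → L1 miss [D]
6: W B3 → L0 miss wb→B0 [D]
7: W B3 → L0 hit [D]
8: W B3 → L0 hit [D]
9: R B4 → L1 miss wb→B1 [-]
10: R B4 → L1 hit [-]
11: W B1 → L1 miss [D]
12: R B4 → L1 miss wb→B1 [-]
13: R B4 → L1 hit [-]
14: R B3 → L0 hit [D]
15: W B1 → L1 miss [D]

WB = [0, 1, 1]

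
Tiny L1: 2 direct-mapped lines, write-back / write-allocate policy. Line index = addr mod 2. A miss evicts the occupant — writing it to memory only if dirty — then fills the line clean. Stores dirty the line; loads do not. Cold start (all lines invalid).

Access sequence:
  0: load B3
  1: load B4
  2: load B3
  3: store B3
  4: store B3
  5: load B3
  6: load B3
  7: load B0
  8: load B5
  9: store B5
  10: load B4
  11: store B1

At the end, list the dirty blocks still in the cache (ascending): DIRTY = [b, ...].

  0 | R B3 → L1 miss [-]
  1 | R B4 → L0 miss [-]
  2 | R B3 → L1 hit [-]
  3 | W B3 → L1 hit [D]
  4 | W B3 → L1 hit [D]
  5 | R B3 → L1 hit [D]
  6 | R B3 → L1 hit [D]
  7 | R B0 → L0 miss [-]
  8 | R B5 → L1 miss wb→B3 [-]
  9 | W B5 → L1 hit [D]
  10 | R B4 → L0 miss [-]
  11 | W B1 → L1 miss wb→B5 [D]

DIRTY = [1]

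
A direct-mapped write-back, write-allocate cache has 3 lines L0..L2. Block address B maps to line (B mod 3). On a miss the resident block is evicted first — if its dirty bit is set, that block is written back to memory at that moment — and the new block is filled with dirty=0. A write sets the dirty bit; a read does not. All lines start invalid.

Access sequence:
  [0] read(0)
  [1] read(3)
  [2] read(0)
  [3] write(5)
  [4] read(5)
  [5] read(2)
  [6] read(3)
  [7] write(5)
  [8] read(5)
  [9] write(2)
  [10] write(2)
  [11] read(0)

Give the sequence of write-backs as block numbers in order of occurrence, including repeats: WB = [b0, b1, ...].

WB = [5, 5]

0: R B0 → L0 miss [-]
1: R B3 → L0 miss [-]
2: R B0 → L0 miss [-]
3: W B5 → L2 miss [D]
4: R B5 → L2 hit [D]
5: R B2 → L2 miss wb→B5 [-]
6: R B3 → L0 miss [-]
7: W B5 → L2 miss [D]
8: R B5 → L2 hit [D]
9: W B2 → L2 miss wb→B5 [D]
10: W B2 → L2 hit [D]
11: R B0 → L0 miss [-]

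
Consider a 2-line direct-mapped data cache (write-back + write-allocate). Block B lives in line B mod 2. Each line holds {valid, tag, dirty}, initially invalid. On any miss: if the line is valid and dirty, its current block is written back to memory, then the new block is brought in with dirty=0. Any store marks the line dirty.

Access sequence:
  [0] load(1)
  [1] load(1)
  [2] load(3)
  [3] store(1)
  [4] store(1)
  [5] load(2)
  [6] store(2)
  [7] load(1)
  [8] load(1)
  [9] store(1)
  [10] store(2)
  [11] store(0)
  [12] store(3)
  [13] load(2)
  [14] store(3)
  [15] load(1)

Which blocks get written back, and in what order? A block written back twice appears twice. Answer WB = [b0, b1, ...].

0: R B1 -> L1 miss  d=-]
1: R B1 -> L1 hit  d=-]
2: R B3 -> L1 miss  d=-]
3: W B1 -> L1 miss  d=D]
4: W B1 -> L1 hit  d=D]
5: R B2 -> L0 miss  d=-]
6: W B2 -> L0 hit  d=D]
7: R B1 -> L1 hit  d=D]
8: R B1 -> L1 hit  d=D]
9: W B1 -> L1 hit  d=D]
10: W B2 -> L0 hit  d=D]
11: W B0 -> L0 miss wb->B2  d=D]
12: W B3 -> L1 miss wb->B1  d=D]
13: R B2 -> L0 miss wb->B0  d=-]
14: W B3 -> L1 hit  d=D]
15: R B1 -> L1 miss wb->B3  d=-]

WB = [2, 1, 0, 3]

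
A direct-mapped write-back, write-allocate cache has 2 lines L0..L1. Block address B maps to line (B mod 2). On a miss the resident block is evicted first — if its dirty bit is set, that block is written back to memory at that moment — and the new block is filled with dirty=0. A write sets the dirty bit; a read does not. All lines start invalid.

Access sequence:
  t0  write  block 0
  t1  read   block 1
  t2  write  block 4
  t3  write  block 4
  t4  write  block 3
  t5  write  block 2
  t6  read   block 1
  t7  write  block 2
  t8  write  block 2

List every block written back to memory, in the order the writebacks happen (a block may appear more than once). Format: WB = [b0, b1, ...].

WB = [0, 4, 3]

  0 | W B0 → L0 miss [D]
  1 | R B1 → L1 miss [-]
  2 | W B4 → L0 miss wb→B0 [D]
  3 | W B4 → L0 hit [D]
  4 | W B3 → L1 miss [D]
  5 | W B2 → L0 miss wb→B4 [D]
  6 | R B1 → L1 miss wb→B3 [-]
  7 | W B2 → L0 hit [D]
  8 | W B2 → L0 hit [D]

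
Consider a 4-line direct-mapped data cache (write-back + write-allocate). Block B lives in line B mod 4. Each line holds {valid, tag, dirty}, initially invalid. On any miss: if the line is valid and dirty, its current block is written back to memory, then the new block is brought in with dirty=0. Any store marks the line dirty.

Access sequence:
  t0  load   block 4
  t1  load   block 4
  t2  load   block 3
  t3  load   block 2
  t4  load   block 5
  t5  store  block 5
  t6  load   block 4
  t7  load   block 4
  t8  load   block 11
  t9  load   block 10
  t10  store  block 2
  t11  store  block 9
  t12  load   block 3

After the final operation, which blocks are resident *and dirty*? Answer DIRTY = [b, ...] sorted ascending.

  0 | R B4 → L0 miss [-]
  1 | R B4 → L0 hit [-]
  2 | R B3 → L3 miss [-]
  3 | R B2 → L2 miss [-]
  4 | R B5 → L1 miss [-]
  5 | W B5 → L1 hit [D]
  6 | R B4 → L0 hit [-]
  7 | R B4 → L0 hit [-]
  8 | R B11 → L3 miss [-]
  9 | R B10 → L2 miss [-]
  10 | W B2 → L2 miss [D]
  11 | W B9 → L1 miss wb→B5 [D]
  12 | R B3 → L3 miss [-]

DIRTY = [2, 9]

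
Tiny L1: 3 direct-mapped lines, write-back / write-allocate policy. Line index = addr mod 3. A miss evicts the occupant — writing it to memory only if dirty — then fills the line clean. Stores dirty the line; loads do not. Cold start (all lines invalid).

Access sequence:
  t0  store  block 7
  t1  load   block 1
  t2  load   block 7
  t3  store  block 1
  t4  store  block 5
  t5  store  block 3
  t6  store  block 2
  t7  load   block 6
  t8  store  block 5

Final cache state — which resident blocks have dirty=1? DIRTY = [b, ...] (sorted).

DIRTY = [1, 5]

0: W B7 → L1 miss [D]
1: R B1 → L1 miss wb→B7 [-]
2: R B7 → L1 miss [-]
3: W B1 → L1 miss [D]
4: W B5 → L2 miss [D]
5: W B3 → L0 miss [D]
6: W B2 → L2 miss wb→B5 [D]
7: R B6 → L0 miss wb→B3 [-]
8: W B5 → L2 miss wb→B2 [D]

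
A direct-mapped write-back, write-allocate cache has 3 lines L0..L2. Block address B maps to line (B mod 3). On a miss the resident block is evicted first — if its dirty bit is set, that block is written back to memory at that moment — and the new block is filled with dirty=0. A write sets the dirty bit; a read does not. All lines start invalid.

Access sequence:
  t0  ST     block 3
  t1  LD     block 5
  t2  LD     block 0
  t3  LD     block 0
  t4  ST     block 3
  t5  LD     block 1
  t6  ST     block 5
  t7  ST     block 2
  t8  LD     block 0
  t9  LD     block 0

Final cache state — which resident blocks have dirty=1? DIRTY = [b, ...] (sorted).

  0 | W B3 → L0 miss [D]
  1 | R B5 → L2 miss [-]
  2 | R B0 → L0 miss wb→B3 [-]
  3 | R B0 → L0 hit [-]
  4 | W B3 → L0 miss [D]
  5 | R B1 → L1 miss [-]
  6 | W B5 → L2 hit [D]
  7 | W B2 → L2 miss wb→B5 [D]
  8 | R B0 → L0 miss wb→B3 [-]
  9 | R B0 → L0 hit [-]

DIRTY = [2]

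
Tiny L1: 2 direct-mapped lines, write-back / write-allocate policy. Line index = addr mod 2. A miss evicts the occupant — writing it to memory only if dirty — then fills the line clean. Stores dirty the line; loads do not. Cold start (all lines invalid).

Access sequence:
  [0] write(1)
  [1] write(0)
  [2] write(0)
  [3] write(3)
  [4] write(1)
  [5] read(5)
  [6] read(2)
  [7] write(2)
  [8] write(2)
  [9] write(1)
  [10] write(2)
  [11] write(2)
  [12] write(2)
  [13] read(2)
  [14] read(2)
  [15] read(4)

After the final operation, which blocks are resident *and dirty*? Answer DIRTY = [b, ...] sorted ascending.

DIRTY = [1]

0: W B1 -> L1 miss  d=D]
1: W B0 -> L0 miss  d=D]
2: W B0 -> L0 hit  d=D]
3: W B3 -> L1 miss wb->B1  d=D]
4: W B1 -> L1 miss wb->B3  d=D]
5: R B5 -> L1 miss wb->B1  d=-]
6: R B2 -> L0 miss wb->B0  d=-]
7: W B2 -> L0 hit  d=D]
8: W B2 -> L0 hit  d=D]
9: W B1 -> L1 miss  d=D]
10: W B2 -> L0 hit  d=D]
11: W B2 -> L0 hit  d=D]
12: W B2 -> L0 hit  d=D]
13: R B2 -> L0 hit  d=D]
14: R B2 -> L0 hit  d=D]
15: R B4 -> L0 miss wb->B2  d=-]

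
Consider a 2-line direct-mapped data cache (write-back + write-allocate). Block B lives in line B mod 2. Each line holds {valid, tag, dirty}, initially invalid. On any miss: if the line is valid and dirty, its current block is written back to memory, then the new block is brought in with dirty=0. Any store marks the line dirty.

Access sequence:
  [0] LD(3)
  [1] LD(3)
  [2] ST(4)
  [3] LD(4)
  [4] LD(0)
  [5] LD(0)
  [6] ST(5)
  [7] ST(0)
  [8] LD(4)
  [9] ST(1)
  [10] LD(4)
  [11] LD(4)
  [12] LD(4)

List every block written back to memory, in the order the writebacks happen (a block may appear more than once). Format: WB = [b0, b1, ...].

  0 | R B3 → L1 miss [-]
  1 | R B3 → L1 hit [-]
  2 | W B4 → L0 miss [D]
  3 | R B4 → L0 hit [D]
  4 | R B0 → L0 miss wb→B4 [-]
  5 | R B0 → L0 hit [-]
  6 | W B5 → L1 miss [D]
  7 | W B0 → L0 hit [D]
  8 | R B4 → L0 miss wb→B0 [-]
  9 | W B1 → L1 miss wb→B5 [D]
  10 | R B4 → L0 hit [-]
  11 | R B4 → L0 hit [-]
  12 | R B4 → L0 hit [-]

WB = [4, 0, 5]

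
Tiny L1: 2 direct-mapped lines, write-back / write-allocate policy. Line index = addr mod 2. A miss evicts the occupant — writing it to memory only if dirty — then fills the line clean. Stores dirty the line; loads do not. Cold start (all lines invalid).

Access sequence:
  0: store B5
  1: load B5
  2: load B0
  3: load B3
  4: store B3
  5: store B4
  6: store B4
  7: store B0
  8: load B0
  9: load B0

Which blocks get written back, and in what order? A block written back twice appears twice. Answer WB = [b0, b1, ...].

  0 | W B5 → L1 miss [D]
  1 | R B5 → L1 hit [D]
  2 | R B0 → L0 miss [-]
  3 | R B3 → L1 miss wb→B5 [-]
  4 | W B3 → L1 hit [D]
  5 | W B4 → L0 miss [D]
  6 | W B4 → L0 hit [D]
  7 | W B0 → L0 miss wb→B4 [D]
  8 | R B0 → L0 hit [D]
  9 | R B0 → L0 hit [D]

WB = [5, 4]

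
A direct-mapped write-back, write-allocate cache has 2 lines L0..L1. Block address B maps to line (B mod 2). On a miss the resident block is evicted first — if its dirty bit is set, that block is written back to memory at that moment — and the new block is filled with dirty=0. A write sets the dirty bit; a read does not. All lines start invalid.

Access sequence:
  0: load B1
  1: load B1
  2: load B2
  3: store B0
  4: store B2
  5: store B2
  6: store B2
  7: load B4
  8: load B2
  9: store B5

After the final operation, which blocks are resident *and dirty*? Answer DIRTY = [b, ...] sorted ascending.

DIRTY = [5]

0: R B1 -> L1 miss  d=-]
1: R B1 -> L1 hit  d=-]
2: R B2 -> L0 miss  d=-]
3: W B0 -> L0 miss  d=D]
4: W B2 -> L0 miss wb->B0  d=D]
5: W B2 -> L0 hit  d=D]
6: W B2 -> L0 hit  d=D]
7: R B4 -> L0 miss wb->B2  d=-]
8: R B2 -> L0 miss  d=-]
9: W B5 -> L1 miss  d=D]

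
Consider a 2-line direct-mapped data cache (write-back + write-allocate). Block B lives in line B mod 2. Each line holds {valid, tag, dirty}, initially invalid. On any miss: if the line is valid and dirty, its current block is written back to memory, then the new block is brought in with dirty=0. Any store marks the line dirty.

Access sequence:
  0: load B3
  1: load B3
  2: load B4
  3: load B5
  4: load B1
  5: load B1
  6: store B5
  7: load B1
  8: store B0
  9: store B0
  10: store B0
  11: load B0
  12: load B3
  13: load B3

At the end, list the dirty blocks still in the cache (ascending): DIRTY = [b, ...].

0: R B3 -> L1 miss  d=-]
1: R B3 -> L1 hit  d=-]
2: R B4 -> L0 miss  d=-]
3: R B5 -> L1 miss  d=-]
4: R B1 -> L1 miss  d=-]
5: R B1 -> L1 hit  d=-]
6: W B5 -> L1 miss  d=D]
7: R B1 -> L1 miss wb->B5  d=-]
8: W B0 -> L0 miss  d=D]
9: W B0 -> L0 hit  d=D]
10: W B0 -> L0 hit  d=D]
11: R B0 -> L0 hit  d=D]
12: R B3 -> L1 miss  d=-]
13: R B3 -> L1 hit  d=-]

DIRTY = [0]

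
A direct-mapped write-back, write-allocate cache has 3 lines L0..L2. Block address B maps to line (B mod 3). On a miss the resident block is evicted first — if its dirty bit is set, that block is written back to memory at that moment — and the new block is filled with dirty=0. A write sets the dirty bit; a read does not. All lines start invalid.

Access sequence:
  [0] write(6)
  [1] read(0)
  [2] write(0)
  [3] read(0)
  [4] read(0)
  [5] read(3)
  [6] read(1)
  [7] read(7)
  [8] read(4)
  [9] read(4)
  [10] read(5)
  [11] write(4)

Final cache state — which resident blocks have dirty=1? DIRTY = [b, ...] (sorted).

  0 | W B6 → L0 miss [D]
  1 | R B0 → L0 miss wb→B6 [-]
  2 | W B0 → L0 hit [D]
  3 | R B0 → L0 hit [D]
  4 | R B0 → L0 hit [D]
  5 | R B3 → L0 miss wb→B0 [-]
  6 | R B1 → L1 miss [-]
  7 | R B7 → L1 miss [-]
  8 | R B4 → L1 miss [-]
  9 | R B4 → L1 hit [-]
  10 | R B5 → L2 miss [-]
  11 | W B4 → L1 hit [D]

DIRTY = [4]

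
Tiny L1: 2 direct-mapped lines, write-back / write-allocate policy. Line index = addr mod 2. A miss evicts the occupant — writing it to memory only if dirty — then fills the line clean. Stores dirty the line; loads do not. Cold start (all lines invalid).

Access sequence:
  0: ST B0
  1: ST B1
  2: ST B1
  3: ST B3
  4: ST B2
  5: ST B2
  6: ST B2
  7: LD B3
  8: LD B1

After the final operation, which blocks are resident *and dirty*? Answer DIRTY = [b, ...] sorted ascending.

0: W B0 → L0 miss [D]
1: W B1 → L1 miss [D]
2: W B1 → L1 hit [D]
3: W B3 → L1 miss wb→B1 [D]
4: W B2 → L0 miss wb→B0 [D]
5: W B2 → L0 hit [D]
6: W B2 → L0 hit [D]
7: R B3 → L1 hit [D]
8: R B1 → L1 miss wb→B3 [-]

DIRTY = [2]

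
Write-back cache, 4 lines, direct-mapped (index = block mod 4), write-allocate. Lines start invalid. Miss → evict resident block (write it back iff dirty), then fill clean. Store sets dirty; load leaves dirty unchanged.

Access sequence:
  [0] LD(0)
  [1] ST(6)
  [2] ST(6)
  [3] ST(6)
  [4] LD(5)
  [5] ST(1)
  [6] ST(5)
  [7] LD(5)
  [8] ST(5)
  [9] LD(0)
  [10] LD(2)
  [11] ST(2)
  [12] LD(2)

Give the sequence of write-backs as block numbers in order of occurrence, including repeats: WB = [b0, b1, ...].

WB = [1, 6]

0: R B0 → L0 miss [-]
1: W B6 → L2 miss [D]
2: W B6 → L2 hit [D]
3: W B6 → L2 hit [D]
4: R B5 → L1 miss [-]
5: W B1 → L1 miss [D]
6: W B5 → L1 miss wb→B1 [D]
7: R B5 → L1 hit [D]
8: W B5 → L1 hit [D]
9: R B0 → L0 hit [-]
10: R B2 → L2 miss wb→B6 [-]
11: W B2 → L2 hit [D]
12: R B2 → L2 hit [D]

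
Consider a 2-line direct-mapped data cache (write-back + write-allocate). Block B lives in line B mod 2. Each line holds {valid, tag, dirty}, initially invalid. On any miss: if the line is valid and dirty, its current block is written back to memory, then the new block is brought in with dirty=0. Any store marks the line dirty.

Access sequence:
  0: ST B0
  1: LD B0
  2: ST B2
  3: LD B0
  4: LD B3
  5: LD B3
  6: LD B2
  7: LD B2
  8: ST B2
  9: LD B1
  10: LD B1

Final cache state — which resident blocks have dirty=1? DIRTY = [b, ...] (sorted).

  0 | W B0 → L0 miss [D]
  1 | R B0 → L0 hit [D]
  2 | W B2 → L0 miss wb→B0 [D]
  3 | R B0 → L0 miss wb→B2 [-]
  4 | R B3 → L1 miss [-]
  5 | R B3 → L1 hit [-]
  6 | R B2 → L0 miss [-]
  7 | R B2 → L0 hit [-]
  8 | W B2 → L0 hit [D]
  9 | R B1 → L1 miss [-]
  10 | R B1 → L1 hit [-]

DIRTY = [2]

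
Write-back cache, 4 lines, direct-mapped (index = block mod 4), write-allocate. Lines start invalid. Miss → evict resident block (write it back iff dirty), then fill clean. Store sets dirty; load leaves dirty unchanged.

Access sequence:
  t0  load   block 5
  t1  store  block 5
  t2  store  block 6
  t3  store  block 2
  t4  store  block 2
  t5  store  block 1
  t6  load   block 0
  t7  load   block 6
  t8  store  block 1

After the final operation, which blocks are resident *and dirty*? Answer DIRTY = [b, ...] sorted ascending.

0: R B5 -> L1 miss  d=-]
1: W B5 -> L1 hit  d=D]
2: W B6 -> L2 miss  d=D]
3: W B2 -> L2 miss wb->B6  d=D]
4: W B2 -> L2 hit  d=D]
5: W B1 -> L1 miss wb->B5  d=D]
6: R B0 -> L0 miss  d=-]
7: R B6 -> L2 miss wb->B2  d=-]
8: W B1 -> L1 hit  d=D]

DIRTY = [1]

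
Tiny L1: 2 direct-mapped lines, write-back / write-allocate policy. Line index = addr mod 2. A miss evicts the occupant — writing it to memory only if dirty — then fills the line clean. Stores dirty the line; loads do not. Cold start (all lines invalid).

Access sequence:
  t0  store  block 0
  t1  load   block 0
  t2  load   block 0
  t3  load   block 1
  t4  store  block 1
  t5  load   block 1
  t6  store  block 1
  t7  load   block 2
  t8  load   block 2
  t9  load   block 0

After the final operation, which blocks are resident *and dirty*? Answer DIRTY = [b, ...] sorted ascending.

DIRTY = [1]

0: W B0 -> L0 miss  d=D]
1: R B0 -> L0 hit  d=D]
2: R B0 -> L0 hit  d=D]
3: R B1 -> L1 miss  d=-]
4: W B1 -> L1 hit  d=D]
5: R B1 -> L1 hit  d=D]
6: W B1 -> L1 hit  d=D]
7: R B2 -> L0 miss wb->B0  d=-]
8: R B2 -> L0 hit  d=-]
9: R B0 -> L0 miss  d=-]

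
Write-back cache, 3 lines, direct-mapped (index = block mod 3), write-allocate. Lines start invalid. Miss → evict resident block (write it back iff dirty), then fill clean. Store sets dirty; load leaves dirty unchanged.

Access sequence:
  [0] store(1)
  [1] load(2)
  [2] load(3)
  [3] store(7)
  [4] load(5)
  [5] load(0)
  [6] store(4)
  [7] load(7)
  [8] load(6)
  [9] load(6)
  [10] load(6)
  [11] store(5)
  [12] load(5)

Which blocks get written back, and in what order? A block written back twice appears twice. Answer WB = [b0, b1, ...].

WB = [1, 7, 4]

  0 | W B1 → L1 miss [D]
  1 | R B2 → L2 miss [-]
  2 | R B3 → L0 miss [-]
  3 | W B7 → L1 miss wb→B1 [D]
  4 | R B5 → L2 miss [-]
  5 | R B0 → L0 miss [-]
  6 | W B4 → L1 miss wb→B7 [D]
  7 | R B7 → L1 miss wb→B4 [-]
  8 | R B6 → L0 miss [-]
  9 | R B6 → L0 hit [-]
  10 | R B6 → L0 hit [-]
  11 | W B5 → L2 hit [D]
  12 | R B5 → L2 hit [D]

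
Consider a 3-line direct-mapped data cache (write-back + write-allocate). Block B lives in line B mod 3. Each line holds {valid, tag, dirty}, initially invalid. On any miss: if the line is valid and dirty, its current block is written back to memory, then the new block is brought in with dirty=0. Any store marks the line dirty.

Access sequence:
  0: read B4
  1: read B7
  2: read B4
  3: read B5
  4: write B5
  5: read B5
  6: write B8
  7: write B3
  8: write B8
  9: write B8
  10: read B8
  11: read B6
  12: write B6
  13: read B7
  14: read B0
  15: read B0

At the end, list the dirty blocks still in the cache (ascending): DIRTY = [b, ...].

DIRTY = [8]

0: R B4 -> L1 miss  d=-]
1: R B7 -> L1 miss  d=-]
2: R B4 -> L1 miss  d=-]
3: R B5 -> L2 miss  d=-]
4: W B5 -> L2 hit  d=D]
5: R B5 -> L2 hit  d=D]
6: W B8 -> L2 miss wb->B5  d=D]
7: W B3 -> L0 miss  d=D]
8: W B8 -> L2 hit  d=D]
9: W B8 -> L2 hit  d=D]
10: R B8 -> L2 hit  d=D]
11: R B6 -> L0 miss wb->B3  d=-]
12: W B6 -> L0 hit  d=D]
13: R B7 -> L1 miss  d=-]
14: R B0 -> L0 miss wb->B6  d=-]
15: R B0 -> L0 hit  d=-]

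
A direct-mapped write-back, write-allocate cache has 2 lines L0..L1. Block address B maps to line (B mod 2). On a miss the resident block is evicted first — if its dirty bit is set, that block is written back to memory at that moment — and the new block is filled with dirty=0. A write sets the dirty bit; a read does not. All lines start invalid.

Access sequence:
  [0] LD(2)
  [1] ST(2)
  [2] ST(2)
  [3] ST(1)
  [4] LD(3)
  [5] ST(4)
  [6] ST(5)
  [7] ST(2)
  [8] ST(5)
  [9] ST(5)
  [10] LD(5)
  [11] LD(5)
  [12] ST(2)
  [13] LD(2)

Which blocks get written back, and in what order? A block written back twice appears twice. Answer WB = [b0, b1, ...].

WB = [1, 2, 4]

0: R B2 → L0 miss [-]
1: W B2 → L0 hit [D]
2: W B2 → L0 hit [D]
3: W B1 → L1 miss [D]
4: R B3 → L1 miss wb→B1 [-]
5: W B4 → L0 miss wb→B2 [D]
6: W B5 → L1 miss [D]
7: W B2 → L0 miss wb→B4 [D]
8: W B5 → L1 hit [D]
9: W B5 → L1 hit [D]
10: R B5 → L1 hit [D]
11: R B5 → L1 hit [D]
12: W B2 → L0 hit [D]
13: R B2 → L0 hit [D]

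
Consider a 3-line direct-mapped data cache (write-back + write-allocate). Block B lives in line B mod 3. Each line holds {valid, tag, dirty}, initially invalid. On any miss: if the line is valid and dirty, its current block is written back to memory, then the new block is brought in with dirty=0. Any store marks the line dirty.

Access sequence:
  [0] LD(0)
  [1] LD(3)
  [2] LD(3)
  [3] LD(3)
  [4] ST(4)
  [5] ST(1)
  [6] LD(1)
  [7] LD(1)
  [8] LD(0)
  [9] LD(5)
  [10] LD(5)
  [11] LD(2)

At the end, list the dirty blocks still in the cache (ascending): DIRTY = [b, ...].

  0 | R B0 → L0 miss [-]
  1 | R B3 → L0 miss [-]
  2 | R B3 → L0 hit [-]
  3 | R B3 → L0 hit [-]
  4 | W B4 → L1 miss [D]
  5 | W B1 → L1 miss wb→B4 [D]
  6 | R B1 → L1 hit [D]
  7 | R B1 → L1 hit [D]
  8 | R B0 → L0 miss [-]
  9 | R B5 → L2 miss [-]
  10 | R B5 → L2 hit [-]
  11 | R B2 → L2 miss [-]

DIRTY = [1]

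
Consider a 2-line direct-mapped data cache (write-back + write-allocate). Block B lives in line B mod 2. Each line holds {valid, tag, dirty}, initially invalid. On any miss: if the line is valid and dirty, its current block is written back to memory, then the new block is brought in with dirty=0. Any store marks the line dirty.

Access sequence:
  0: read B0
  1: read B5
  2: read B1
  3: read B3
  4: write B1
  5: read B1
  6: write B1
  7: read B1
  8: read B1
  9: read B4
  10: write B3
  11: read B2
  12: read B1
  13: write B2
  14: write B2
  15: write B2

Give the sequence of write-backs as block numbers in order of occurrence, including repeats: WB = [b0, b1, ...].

WB = [1, 3]

  0 | R B0 → L0 miss [-]
  1 | R B5 → L1 miss [-]
  2 | R B1 → L1 miss [-]
  3 | R B3 → L1 miss [-]
  4 | W B1 → L1 miss [D]
  5 | R B1 → L1 hit [D]
  6 | W B1 → L1 hit [D]
  7 | R B1 → L1 hit [D]
  8 | R B1 → L1 hit [D]
  9 | R B4 → L0 miss [-]
  10 | W B3 → L1 miss wb→B1 [D]
  11 | R B2 → L0 miss [-]
  12 | R B1 → L1 miss wb→B3 [-]
  13 | W B2 → L0 hit [D]
  14 | W B2 → L0 hit [D]
  15 | W B2 → L0 hit [D]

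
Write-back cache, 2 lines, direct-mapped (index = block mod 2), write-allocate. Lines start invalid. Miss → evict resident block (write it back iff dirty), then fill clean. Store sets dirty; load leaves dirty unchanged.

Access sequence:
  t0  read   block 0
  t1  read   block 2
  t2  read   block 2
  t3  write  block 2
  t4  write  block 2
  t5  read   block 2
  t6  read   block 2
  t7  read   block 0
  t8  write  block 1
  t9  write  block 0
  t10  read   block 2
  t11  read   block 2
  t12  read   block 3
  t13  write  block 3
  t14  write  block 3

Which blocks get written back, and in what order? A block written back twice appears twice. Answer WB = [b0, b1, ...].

WB = [2, 0, 1]

0: R B0 -> L0 miss  d=-]
1: R B2 -> L0 miss  d=-]
2: R B2 -> L0 hit  d=-]
3: W B2 -> L0 hit  d=D]
4: W B2 -> L0 hit  d=D]
5: R B2 -> L0 hit  d=D]
6: R B2 -> L0 hit  d=D]
7: R B0 -> L0 miss wb->B2  d=-]
8: W B1 -> L1 miss  d=D]
9: W B0 -> L0 hit  d=D]
10: R B2 -> L0 miss wb->B0  d=-]
11: R B2 -> L0 hit  d=-]
12: R B3 -> L1 miss wb->B1  d=-]
13: W B3 -> L1 hit  d=D]
14: W B3 -> L1 hit  d=D]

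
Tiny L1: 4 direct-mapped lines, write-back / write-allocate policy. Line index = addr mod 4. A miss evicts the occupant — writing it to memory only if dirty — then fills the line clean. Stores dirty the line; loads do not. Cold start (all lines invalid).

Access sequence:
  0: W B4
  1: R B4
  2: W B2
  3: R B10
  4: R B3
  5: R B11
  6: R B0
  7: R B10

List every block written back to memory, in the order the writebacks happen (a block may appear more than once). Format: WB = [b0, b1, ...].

WB = [2, 4]

0: W B4 → L0 miss [D]
1: R B4 → L0 hit [D]
2: W B2 → L2 miss [D]
3: R B10 → L2 miss wb→B2 [-]
4: R B3 → L3 miss [-]
5: R B11 → L3 miss [-]
6: R B0 → L0 miss wb→B4 [-]
7: R B10 → L2 hit [-]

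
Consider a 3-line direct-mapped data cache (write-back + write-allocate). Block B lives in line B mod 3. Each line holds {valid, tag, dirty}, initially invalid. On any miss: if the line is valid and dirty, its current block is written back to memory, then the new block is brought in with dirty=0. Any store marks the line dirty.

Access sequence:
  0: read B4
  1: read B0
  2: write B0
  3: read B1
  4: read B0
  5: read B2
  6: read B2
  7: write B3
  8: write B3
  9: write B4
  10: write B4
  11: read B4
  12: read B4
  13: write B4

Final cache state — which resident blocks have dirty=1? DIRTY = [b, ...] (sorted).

0: R B4 → L1 miss [-]
1: R B0 → L0 miss [-]
2: W B0 → L0 hit [D]
3: R B1 → L1 miss [-]
4: R B0 → L0 hit [D]
5: R B2 → L2 miss [-]
6: R B2 → L2 hit [-]
7: W B3 → L0 miss wb→B0 [D]
8: W B3 → L0 hit [D]
9: W B4 → L1 miss [D]
10: W B4 → L1 hit [D]
11: R B4 → L1 hit [D]
12: R B4 → L1 hit [D]
13: W B4 → L1 hit [D]

DIRTY = [3, 4]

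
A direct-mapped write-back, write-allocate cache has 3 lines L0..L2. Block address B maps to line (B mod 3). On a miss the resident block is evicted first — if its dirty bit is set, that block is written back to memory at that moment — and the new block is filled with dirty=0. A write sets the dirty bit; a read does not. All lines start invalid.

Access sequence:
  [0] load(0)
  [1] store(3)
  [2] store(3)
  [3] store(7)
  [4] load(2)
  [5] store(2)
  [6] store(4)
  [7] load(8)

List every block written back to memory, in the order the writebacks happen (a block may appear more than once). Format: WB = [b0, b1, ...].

0: R B0 → L0 miss [-]
1: W B3 → L0 miss [D]
2: W B3 → L0 hit [D]
3: W B7 → L1 miss [D]
4: R B2 → L2 miss [-]
5: W B2 → L2 hit [D]
6: W B4 → L1 miss wb→B7 [D]
7: R B8 → L2 miss wb→B2 [-]

WB = [7, 2]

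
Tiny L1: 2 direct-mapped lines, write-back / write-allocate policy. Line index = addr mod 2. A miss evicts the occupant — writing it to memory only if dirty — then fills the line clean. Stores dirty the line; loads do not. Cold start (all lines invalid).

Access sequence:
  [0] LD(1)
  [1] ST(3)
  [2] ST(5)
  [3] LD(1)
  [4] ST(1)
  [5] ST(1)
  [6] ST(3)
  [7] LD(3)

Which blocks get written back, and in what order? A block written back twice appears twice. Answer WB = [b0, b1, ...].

WB = [3, 5, 1]

0: R B1 → L1 miss [-]
1: W B3 → L1 miss [D]
2: W B5 → L1 miss wb→B3 [D]
3: R B1 → L1 miss wb→B5 [-]
4: W B1 → L1 hit [D]
5: W B1 → L1 hit [D]
6: W B3 → L1 miss wb→B1 [D]
7: R B3 → L1 hit [D]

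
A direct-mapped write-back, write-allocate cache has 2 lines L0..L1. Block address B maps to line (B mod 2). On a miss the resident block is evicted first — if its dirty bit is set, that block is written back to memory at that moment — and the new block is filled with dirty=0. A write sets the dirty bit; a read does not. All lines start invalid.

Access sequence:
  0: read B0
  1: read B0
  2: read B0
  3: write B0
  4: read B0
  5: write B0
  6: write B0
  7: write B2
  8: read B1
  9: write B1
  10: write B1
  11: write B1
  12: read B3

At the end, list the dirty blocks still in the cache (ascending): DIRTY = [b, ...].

DIRTY = [2]

0: R B0 -> L0 miss  d=-]
1: R B0 -> L0 hit  d=-]
2: R B0 -> L0 hit  d=-]
3: W B0 -> L0 hit  d=D]
4: R B0 -> L0 hit  d=D]
5: W B0 -> L0 hit  d=D]
6: W B0 -> L0 hit  d=D]
7: W B2 -> L0 miss wb->B0  d=D]
8: R B1 -> L1 miss  d=-]
9: W B1 -> L1 hit  d=D]
10: W B1 -> L1 hit  d=D]
11: W B1 -> L1 hit  d=D]
12: R B3 -> L1 miss wb->B1  d=-]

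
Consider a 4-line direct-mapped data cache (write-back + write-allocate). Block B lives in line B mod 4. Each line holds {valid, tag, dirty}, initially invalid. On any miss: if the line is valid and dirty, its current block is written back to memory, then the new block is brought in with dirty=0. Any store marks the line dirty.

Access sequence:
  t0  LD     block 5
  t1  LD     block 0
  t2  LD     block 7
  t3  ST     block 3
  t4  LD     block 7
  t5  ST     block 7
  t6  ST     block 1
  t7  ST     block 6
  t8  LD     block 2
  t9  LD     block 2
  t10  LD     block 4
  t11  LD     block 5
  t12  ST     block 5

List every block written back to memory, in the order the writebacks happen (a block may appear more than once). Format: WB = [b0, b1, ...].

0: R B5 -> L1 miss  d=-]
1: R B0 -> L0 miss  d=-]
2: R B7 -> L3 miss  d=-]
3: W B3 -> L3 miss  d=D]
4: R B7 -> L3 miss wb->B3  d=-]
5: W B7 -> L3 hit  d=D]
6: W B1 -> L1 miss  d=D]
7: W B6 -> L2 miss  d=D]
8: R B2 -> L2 miss wb->B6  d=-]
9: R B2 -> L2 hit  d=-]
10: R B4 -> L0 miss  d=-]
11: R B5 -> L1 miss wb->B1  d=-]
12: W B5 -> L1 hit  d=D]

WB = [3, 6, 1]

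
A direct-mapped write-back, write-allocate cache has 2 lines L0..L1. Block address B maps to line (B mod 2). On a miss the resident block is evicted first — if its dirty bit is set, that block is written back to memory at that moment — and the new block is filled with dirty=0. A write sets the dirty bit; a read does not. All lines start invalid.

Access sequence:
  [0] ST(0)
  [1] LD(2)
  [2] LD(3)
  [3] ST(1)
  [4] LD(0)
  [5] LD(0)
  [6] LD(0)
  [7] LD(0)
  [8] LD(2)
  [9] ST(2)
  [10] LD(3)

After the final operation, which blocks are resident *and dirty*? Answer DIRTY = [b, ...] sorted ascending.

0: W B0 → L0 miss [D]
1: R B2 → L0 miss wb→B0 [-]
2: R B3 → L1 miss [-]
3: W B1 → L1 miss [D]
4: R B0 → L0 miss [-]
5: R B0 → L0 hit [-]
6: R B0 → L0 hit [-]
7: R B0 → L0 hit [-]
8: R B2 → L0 miss [-]
9: W B2 → L0 hit [D]
10: R B3 → L1 miss wb→B1 [-]

DIRTY = [2]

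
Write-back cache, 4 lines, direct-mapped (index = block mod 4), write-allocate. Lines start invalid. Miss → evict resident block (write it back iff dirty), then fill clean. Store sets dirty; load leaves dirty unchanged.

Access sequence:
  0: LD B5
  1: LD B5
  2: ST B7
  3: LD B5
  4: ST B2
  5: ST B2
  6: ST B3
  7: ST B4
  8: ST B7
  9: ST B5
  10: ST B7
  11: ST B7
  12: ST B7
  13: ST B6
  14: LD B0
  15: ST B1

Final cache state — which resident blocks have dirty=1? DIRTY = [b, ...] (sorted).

DIRTY = [1, 6, 7]

0: R B5 → L1 miss [-]
1: R B5 → L1 hit [-]
2: W B7 → L3 miss [D]
3: R B5 → L1 hit [-]
4: W B2 → L2 miss [D]
5: W B2 → L2 hit [D]
6: W B3 → L3 miss wb→B7 [D]
7: W B4 → L0 miss [D]
8: W B7 → L3 miss wb→B3 [D]
9: W B5 → L1 hit [D]
10: W B7 → L3 hit [D]
11: W B7 → L3 hit [D]
12: W B7 → L3 hit [D]
13: W B6 → L2 miss wb→B2 [D]
14: R B0 → L0 miss wb→B4 [-]
15: W B1 → L1 miss wb→B5 [D]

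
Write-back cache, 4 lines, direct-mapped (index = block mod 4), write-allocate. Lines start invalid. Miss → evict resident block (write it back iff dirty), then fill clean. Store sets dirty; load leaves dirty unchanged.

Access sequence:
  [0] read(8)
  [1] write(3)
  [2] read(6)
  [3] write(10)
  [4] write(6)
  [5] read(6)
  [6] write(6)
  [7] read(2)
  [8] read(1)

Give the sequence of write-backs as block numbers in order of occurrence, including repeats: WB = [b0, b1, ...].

WB = [10, 6]

0: R B8 → L0 miss [-]
1: W B3 → L3 miss [D]
2: R B6 → L2 miss [-]
3: W B10 → L2 miss [D]
4: W B6 → L2 miss wb→B10 [D]
5: R B6 → L2 hit [D]
6: W B6 → L2 hit [D]
7: R B2 → L2 miss wb→B6 [-]
8: R B1 → L1 miss [-]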